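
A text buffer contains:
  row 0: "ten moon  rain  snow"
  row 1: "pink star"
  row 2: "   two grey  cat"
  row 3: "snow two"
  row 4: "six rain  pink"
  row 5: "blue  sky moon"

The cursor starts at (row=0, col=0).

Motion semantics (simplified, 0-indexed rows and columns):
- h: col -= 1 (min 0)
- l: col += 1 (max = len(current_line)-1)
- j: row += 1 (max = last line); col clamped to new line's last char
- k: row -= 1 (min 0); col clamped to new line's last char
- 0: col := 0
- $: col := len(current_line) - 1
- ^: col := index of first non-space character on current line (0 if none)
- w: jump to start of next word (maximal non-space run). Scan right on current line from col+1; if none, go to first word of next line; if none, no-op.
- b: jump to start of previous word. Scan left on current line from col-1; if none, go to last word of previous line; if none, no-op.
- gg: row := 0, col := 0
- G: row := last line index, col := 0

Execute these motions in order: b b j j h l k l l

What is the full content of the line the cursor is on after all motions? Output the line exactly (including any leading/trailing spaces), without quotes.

Answer: pink star

Derivation:
After 1 (b): row=0 col=0 char='t'
After 2 (b): row=0 col=0 char='t'
After 3 (j): row=1 col=0 char='p'
After 4 (j): row=2 col=0 char='_'
After 5 (h): row=2 col=0 char='_'
After 6 (l): row=2 col=1 char='_'
After 7 (k): row=1 col=1 char='i'
After 8 (l): row=1 col=2 char='n'
After 9 (l): row=1 col=3 char='k'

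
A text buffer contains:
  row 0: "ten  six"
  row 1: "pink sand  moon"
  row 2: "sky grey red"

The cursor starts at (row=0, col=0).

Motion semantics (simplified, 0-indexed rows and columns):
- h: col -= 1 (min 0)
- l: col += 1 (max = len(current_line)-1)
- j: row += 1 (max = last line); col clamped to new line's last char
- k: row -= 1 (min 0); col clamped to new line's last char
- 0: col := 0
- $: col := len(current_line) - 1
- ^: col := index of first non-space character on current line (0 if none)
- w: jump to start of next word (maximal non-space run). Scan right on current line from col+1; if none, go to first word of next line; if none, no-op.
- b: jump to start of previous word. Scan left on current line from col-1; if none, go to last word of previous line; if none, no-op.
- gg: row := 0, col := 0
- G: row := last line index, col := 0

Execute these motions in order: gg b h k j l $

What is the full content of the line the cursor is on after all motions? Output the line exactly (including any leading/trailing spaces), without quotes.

After 1 (gg): row=0 col=0 char='t'
After 2 (b): row=0 col=0 char='t'
After 3 (h): row=0 col=0 char='t'
After 4 (k): row=0 col=0 char='t'
After 5 (j): row=1 col=0 char='p'
After 6 (l): row=1 col=1 char='i'
After 7 ($): row=1 col=14 char='n'

Answer: pink sand  moon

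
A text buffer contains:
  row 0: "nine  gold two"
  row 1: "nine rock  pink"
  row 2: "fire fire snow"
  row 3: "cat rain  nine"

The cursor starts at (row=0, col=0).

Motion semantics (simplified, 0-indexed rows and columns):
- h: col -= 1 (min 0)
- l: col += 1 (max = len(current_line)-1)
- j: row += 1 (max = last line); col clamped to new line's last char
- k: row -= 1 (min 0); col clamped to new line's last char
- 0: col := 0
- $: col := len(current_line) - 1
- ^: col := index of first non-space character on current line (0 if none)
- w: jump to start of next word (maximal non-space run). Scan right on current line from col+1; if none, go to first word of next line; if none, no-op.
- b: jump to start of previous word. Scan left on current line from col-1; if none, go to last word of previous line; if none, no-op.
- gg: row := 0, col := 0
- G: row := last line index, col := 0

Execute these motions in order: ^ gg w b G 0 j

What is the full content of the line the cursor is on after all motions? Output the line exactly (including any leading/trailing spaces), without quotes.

After 1 (^): row=0 col=0 char='n'
After 2 (gg): row=0 col=0 char='n'
After 3 (w): row=0 col=6 char='g'
After 4 (b): row=0 col=0 char='n'
After 5 (G): row=3 col=0 char='c'
After 6 (0): row=3 col=0 char='c'
After 7 (j): row=3 col=0 char='c'

Answer: cat rain  nine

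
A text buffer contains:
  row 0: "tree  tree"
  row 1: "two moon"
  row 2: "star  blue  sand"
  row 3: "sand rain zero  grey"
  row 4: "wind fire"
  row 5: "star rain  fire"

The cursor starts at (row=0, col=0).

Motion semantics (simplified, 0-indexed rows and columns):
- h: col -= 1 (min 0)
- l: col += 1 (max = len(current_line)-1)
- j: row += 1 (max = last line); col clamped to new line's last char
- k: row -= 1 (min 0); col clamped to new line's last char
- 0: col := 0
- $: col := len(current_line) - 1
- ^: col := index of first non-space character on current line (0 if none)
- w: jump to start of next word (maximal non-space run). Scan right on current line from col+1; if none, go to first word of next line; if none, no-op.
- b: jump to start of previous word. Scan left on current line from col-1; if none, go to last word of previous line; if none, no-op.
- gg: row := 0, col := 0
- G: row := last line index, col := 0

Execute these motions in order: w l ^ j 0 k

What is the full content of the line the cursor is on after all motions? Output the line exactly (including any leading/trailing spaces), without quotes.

After 1 (w): row=0 col=6 char='t'
After 2 (l): row=0 col=7 char='r'
After 3 (^): row=0 col=0 char='t'
After 4 (j): row=1 col=0 char='t'
After 5 (0): row=1 col=0 char='t'
After 6 (k): row=0 col=0 char='t'

Answer: tree  tree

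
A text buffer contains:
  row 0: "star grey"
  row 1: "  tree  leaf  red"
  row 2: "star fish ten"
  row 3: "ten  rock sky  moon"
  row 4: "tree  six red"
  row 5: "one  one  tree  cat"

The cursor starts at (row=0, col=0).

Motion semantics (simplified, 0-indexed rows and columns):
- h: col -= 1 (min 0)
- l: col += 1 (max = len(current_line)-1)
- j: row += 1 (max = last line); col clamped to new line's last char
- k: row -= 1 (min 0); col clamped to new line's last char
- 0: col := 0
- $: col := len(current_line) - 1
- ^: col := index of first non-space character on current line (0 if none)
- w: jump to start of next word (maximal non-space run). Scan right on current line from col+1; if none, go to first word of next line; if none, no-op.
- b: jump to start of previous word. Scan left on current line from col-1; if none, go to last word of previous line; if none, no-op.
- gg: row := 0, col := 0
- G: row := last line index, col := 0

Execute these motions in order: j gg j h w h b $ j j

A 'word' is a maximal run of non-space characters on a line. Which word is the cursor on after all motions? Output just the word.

Answer: fish

Derivation:
After 1 (j): row=1 col=0 char='_'
After 2 (gg): row=0 col=0 char='s'
After 3 (j): row=1 col=0 char='_'
After 4 (h): row=1 col=0 char='_'
After 5 (w): row=1 col=2 char='t'
After 6 (h): row=1 col=1 char='_'
After 7 (b): row=0 col=5 char='g'
After 8 ($): row=0 col=8 char='y'
After 9 (j): row=1 col=8 char='l'
After 10 (j): row=2 col=8 char='h'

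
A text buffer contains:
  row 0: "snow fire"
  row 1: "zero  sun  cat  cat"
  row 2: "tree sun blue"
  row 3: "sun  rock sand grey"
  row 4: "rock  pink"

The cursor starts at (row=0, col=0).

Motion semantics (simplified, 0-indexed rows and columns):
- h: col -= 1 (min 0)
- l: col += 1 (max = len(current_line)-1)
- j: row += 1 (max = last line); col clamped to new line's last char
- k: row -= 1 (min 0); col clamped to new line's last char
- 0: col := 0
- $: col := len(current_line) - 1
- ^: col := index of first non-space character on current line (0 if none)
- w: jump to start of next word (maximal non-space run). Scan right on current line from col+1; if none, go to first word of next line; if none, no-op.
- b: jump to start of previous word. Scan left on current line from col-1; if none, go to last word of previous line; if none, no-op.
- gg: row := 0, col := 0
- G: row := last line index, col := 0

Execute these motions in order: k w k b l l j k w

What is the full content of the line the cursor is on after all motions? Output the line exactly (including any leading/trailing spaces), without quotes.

After 1 (k): row=0 col=0 char='s'
After 2 (w): row=0 col=5 char='f'
After 3 (k): row=0 col=5 char='f'
After 4 (b): row=0 col=0 char='s'
After 5 (l): row=0 col=1 char='n'
After 6 (l): row=0 col=2 char='o'
After 7 (j): row=1 col=2 char='r'
After 8 (k): row=0 col=2 char='o'
After 9 (w): row=0 col=5 char='f'

Answer: snow fire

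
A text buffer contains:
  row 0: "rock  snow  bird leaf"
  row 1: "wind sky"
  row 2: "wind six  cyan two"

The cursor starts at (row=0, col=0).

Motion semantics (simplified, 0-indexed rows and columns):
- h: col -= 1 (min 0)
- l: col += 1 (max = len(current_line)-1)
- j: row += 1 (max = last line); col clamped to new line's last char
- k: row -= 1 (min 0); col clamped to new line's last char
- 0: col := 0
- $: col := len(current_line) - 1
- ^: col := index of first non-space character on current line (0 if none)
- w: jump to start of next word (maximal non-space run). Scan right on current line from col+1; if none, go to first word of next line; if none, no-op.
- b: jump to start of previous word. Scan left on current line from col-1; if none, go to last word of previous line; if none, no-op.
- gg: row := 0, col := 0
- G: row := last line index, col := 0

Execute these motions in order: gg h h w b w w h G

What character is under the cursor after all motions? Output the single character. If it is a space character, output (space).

After 1 (gg): row=0 col=0 char='r'
After 2 (h): row=0 col=0 char='r'
After 3 (h): row=0 col=0 char='r'
After 4 (w): row=0 col=6 char='s'
After 5 (b): row=0 col=0 char='r'
After 6 (w): row=0 col=6 char='s'
After 7 (w): row=0 col=12 char='b'
After 8 (h): row=0 col=11 char='_'
After 9 (G): row=2 col=0 char='w'

Answer: w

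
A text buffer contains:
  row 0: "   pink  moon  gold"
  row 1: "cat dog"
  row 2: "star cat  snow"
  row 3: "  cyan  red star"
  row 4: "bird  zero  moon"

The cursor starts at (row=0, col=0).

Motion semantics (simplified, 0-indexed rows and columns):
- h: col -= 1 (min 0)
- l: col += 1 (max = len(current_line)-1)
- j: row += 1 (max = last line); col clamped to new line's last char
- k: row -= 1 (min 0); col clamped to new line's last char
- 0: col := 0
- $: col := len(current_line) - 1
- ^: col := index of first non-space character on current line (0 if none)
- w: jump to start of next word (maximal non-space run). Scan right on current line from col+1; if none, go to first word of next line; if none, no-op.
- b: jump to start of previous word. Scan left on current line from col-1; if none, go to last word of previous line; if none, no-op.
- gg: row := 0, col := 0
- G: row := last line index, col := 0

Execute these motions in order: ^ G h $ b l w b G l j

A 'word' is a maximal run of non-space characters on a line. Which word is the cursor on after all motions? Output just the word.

Answer: bird

Derivation:
After 1 (^): row=0 col=3 char='p'
After 2 (G): row=4 col=0 char='b'
After 3 (h): row=4 col=0 char='b'
After 4 ($): row=4 col=15 char='n'
After 5 (b): row=4 col=12 char='m'
After 6 (l): row=4 col=13 char='o'
After 7 (w): row=4 col=13 char='o'
After 8 (b): row=4 col=12 char='m'
After 9 (G): row=4 col=0 char='b'
After 10 (l): row=4 col=1 char='i'
After 11 (j): row=4 col=1 char='i'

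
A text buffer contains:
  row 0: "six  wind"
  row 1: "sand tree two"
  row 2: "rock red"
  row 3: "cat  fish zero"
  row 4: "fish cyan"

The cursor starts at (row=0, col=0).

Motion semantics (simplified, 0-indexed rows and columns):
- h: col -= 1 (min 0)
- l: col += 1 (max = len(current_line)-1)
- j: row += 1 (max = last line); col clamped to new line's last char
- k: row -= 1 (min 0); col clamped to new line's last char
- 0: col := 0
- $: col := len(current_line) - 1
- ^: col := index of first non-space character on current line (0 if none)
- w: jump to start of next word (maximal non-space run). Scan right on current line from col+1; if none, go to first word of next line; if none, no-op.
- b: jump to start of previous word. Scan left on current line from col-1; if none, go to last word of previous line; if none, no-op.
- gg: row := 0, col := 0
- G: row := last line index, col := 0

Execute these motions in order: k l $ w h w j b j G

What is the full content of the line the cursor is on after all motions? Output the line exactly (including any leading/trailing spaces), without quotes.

After 1 (k): row=0 col=0 char='s'
After 2 (l): row=0 col=1 char='i'
After 3 ($): row=0 col=8 char='d'
After 4 (w): row=1 col=0 char='s'
After 5 (h): row=1 col=0 char='s'
After 6 (w): row=1 col=5 char='t'
After 7 (j): row=2 col=5 char='r'
After 8 (b): row=2 col=0 char='r'
After 9 (j): row=3 col=0 char='c'
After 10 (G): row=4 col=0 char='f'

Answer: fish cyan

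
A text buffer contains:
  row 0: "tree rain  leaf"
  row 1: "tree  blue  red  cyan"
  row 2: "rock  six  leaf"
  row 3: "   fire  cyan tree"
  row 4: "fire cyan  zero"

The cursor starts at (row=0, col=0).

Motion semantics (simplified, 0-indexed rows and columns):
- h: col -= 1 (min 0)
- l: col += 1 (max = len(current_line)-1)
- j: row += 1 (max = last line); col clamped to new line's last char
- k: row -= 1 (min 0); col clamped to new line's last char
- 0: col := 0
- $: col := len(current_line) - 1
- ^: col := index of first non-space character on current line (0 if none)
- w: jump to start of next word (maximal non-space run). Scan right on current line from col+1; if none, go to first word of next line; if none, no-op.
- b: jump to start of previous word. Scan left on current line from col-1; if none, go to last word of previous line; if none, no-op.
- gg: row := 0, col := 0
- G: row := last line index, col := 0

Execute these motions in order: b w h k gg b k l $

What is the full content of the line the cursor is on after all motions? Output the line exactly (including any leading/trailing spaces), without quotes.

Answer: tree rain  leaf

Derivation:
After 1 (b): row=0 col=0 char='t'
After 2 (w): row=0 col=5 char='r'
After 3 (h): row=0 col=4 char='_'
After 4 (k): row=0 col=4 char='_'
After 5 (gg): row=0 col=0 char='t'
After 6 (b): row=0 col=0 char='t'
After 7 (k): row=0 col=0 char='t'
After 8 (l): row=0 col=1 char='r'
After 9 ($): row=0 col=14 char='f'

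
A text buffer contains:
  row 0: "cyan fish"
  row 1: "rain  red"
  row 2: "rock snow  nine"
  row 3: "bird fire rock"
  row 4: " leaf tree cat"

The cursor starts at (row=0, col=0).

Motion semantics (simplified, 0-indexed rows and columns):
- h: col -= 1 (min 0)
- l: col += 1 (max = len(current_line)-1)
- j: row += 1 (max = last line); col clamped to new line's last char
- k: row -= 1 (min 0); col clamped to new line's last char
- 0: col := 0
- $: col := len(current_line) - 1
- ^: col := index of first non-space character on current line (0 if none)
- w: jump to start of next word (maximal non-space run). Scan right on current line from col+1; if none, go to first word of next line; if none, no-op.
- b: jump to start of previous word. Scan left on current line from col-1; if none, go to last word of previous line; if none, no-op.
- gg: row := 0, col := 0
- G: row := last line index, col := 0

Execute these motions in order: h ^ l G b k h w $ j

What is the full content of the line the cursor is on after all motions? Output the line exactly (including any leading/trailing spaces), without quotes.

After 1 (h): row=0 col=0 char='c'
After 2 (^): row=0 col=0 char='c'
After 3 (l): row=0 col=1 char='y'
After 4 (G): row=4 col=0 char='_'
After 5 (b): row=3 col=10 char='r'
After 6 (k): row=2 col=10 char='_'
After 7 (h): row=2 col=9 char='_'
After 8 (w): row=2 col=11 char='n'
After 9 ($): row=2 col=14 char='e'
After 10 (j): row=3 col=13 char='k'

Answer: bird fire rock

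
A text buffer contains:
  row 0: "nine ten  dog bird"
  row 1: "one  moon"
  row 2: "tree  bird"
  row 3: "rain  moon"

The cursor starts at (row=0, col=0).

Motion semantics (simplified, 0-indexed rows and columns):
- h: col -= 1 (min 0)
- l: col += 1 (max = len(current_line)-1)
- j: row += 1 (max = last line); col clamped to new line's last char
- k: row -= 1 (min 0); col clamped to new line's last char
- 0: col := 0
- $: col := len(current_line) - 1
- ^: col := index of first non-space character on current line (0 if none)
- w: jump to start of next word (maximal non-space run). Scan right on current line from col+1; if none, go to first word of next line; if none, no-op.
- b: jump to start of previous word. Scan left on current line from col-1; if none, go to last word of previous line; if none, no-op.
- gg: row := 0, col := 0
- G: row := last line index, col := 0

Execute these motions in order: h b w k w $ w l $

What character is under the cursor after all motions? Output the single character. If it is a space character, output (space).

After 1 (h): row=0 col=0 char='n'
After 2 (b): row=0 col=0 char='n'
After 3 (w): row=0 col=5 char='t'
After 4 (k): row=0 col=5 char='t'
After 5 (w): row=0 col=10 char='d'
After 6 ($): row=0 col=17 char='d'
After 7 (w): row=1 col=0 char='o'
After 8 (l): row=1 col=1 char='n'
After 9 ($): row=1 col=8 char='n'

Answer: n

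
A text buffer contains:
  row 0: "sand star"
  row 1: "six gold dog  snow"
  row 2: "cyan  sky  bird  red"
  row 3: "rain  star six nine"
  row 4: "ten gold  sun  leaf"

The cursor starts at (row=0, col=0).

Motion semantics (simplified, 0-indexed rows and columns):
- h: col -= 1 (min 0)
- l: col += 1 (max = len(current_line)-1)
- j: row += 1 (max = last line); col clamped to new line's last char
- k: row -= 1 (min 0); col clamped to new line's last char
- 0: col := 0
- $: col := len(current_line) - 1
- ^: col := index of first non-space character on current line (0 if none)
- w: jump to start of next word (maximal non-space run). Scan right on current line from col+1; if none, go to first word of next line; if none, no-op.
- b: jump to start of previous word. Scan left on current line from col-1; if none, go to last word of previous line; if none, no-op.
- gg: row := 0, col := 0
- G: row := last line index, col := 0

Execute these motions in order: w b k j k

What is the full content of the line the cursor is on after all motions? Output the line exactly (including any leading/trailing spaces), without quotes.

Answer: sand star

Derivation:
After 1 (w): row=0 col=5 char='s'
After 2 (b): row=0 col=0 char='s'
After 3 (k): row=0 col=0 char='s'
After 4 (j): row=1 col=0 char='s'
After 5 (k): row=0 col=0 char='s'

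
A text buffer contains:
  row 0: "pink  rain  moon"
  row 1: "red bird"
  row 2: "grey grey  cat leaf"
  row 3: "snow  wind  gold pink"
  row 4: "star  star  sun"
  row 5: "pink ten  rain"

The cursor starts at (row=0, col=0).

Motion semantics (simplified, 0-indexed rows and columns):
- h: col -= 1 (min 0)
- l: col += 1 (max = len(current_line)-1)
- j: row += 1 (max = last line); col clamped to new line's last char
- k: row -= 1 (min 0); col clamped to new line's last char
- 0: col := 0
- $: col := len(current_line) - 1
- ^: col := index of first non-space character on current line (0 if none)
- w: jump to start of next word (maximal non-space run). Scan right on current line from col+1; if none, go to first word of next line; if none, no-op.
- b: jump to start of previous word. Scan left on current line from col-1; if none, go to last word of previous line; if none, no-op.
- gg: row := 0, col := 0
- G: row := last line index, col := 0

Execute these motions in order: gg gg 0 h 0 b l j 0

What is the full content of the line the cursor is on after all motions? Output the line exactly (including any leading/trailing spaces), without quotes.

After 1 (gg): row=0 col=0 char='p'
After 2 (gg): row=0 col=0 char='p'
After 3 (0): row=0 col=0 char='p'
After 4 (h): row=0 col=0 char='p'
After 5 (0): row=0 col=0 char='p'
After 6 (b): row=0 col=0 char='p'
After 7 (l): row=0 col=1 char='i'
After 8 (j): row=1 col=1 char='e'
After 9 (0): row=1 col=0 char='r'

Answer: red bird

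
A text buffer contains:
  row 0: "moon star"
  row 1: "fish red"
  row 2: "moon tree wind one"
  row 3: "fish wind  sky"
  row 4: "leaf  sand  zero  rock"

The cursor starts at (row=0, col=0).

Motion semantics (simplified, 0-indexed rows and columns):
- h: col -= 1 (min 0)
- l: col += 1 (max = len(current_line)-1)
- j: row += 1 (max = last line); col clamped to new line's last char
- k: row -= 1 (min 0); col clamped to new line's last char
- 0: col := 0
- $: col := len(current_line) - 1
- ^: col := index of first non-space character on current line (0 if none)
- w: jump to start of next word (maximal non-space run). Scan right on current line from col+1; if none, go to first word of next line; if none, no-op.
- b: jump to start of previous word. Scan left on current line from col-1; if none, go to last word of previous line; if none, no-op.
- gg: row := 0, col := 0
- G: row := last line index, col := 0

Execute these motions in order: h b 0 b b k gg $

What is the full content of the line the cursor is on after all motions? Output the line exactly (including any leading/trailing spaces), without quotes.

Answer: moon star

Derivation:
After 1 (h): row=0 col=0 char='m'
After 2 (b): row=0 col=0 char='m'
After 3 (0): row=0 col=0 char='m'
After 4 (b): row=0 col=0 char='m'
After 5 (b): row=0 col=0 char='m'
After 6 (k): row=0 col=0 char='m'
After 7 (gg): row=0 col=0 char='m'
After 8 ($): row=0 col=8 char='r'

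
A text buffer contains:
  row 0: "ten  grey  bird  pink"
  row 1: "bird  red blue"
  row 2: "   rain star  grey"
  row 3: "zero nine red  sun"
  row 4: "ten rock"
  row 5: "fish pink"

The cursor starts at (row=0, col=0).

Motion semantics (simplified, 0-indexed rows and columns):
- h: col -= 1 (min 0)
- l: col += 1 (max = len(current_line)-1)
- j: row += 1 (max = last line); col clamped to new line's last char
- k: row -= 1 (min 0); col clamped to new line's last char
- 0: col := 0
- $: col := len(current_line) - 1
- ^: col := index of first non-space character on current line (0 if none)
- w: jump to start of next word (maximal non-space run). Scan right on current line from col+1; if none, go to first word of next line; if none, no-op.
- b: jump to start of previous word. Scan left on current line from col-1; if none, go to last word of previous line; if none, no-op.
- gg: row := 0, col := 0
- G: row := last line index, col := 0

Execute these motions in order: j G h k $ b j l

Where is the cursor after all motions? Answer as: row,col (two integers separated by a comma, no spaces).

Answer: 5,5

Derivation:
After 1 (j): row=1 col=0 char='b'
After 2 (G): row=5 col=0 char='f'
After 3 (h): row=5 col=0 char='f'
After 4 (k): row=4 col=0 char='t'
After 5 ($): row=4 col=7 char='k'
After 6 (b): row=4 col=4 char='r'
After 7 (j): row=5 col=4 char='_'
After 8 (l): row=5 col=5 char='p'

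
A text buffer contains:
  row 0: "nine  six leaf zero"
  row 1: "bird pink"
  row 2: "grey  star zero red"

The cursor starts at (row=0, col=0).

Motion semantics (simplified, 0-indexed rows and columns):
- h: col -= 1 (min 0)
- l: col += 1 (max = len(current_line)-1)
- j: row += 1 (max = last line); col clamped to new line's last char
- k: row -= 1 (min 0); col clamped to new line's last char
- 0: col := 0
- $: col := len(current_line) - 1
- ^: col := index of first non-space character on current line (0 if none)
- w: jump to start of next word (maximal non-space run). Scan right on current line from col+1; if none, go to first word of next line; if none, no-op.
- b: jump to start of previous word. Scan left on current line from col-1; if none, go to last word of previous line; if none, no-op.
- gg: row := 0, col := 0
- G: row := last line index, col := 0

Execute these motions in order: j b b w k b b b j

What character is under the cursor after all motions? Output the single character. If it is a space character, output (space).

After 1 (j): row=1 col=0 char='b'
After 2 (b): row=0 col=15 char='z'
After 3 (b): row=0 col=10 char='l'
After 4 (w): row=0 col=15 char='z'
After 5 (k): row=0 col=15 char='z'
After 6 (b): row=0 col=10 char='l'
After 7 (b): row=0 col=6 char='s'
After 8 (b): row=0 col=0 char='n'
After 9 (j): row=1 col=0 char='b'

Answer: b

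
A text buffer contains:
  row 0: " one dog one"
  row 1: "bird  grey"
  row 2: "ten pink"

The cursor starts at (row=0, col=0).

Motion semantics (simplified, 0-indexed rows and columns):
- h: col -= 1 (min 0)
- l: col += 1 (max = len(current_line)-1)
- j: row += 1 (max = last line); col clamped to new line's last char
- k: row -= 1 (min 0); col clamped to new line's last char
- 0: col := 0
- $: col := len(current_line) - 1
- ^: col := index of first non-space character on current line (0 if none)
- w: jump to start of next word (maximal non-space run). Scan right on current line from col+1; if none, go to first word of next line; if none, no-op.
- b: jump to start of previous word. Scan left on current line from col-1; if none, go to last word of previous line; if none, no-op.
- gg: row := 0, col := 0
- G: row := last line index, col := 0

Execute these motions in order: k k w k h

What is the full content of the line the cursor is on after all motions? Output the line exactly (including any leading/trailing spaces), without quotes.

After 1 (k): row=0 col=0 char='_'
After 2 (k): row=0 col=0 char='_'
After 3 (w): row=0 col=1 char='o'
After 4 (k): row=0 col=1 char='o'
After 5 (h): row=0 col=0 char='_'

Answer:  one dog one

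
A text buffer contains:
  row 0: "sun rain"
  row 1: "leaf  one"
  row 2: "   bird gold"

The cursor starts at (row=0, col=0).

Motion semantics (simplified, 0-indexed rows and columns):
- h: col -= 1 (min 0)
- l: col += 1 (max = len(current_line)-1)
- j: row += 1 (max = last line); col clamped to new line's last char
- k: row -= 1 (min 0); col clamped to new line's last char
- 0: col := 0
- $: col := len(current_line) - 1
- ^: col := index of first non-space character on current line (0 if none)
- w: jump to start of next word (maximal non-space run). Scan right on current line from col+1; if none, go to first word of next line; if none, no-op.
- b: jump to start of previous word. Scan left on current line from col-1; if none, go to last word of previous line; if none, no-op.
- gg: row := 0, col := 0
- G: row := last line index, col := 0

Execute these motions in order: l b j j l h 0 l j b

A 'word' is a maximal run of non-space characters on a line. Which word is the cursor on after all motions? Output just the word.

Answer: one

Derivation:
After 1 (l): row=0 col=1 char='u'
After 2 (b): row=0 col=0 char='s'
After 3 (j): row=1 col=0 char='l'
After 4 (j): row=2 col=0 char='_'
After 5 (l): row=2 col=1 char='_'
After 6 (h): row=2 col=0 char='_'
After 7 (0): row=2 col=0 char='_'
After 8 (l): row=2 col=1 char='_'
After 9 (j): row=2 col=1 char='_'
After 10 (b): row=1 col=6 char='o'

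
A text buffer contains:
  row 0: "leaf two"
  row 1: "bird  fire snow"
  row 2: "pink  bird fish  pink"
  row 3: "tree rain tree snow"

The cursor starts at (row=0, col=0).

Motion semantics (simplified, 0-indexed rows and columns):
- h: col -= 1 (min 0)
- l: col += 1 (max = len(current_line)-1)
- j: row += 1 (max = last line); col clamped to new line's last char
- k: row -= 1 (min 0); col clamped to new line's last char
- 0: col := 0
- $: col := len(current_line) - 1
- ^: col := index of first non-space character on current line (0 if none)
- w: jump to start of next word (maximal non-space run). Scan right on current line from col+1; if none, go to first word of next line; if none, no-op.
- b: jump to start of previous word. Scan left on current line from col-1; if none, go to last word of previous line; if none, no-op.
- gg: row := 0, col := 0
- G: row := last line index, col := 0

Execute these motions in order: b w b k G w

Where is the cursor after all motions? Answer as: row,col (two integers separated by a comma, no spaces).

Answer: 3,5

Derivation:
After 1 (b): row=0 col=0 char='l'
After 2 (w): row=0 col=5 char='t'
After 3 (b): row=0 col=0 char='l'
After 4 (k): row=0 col=0 char='l'
After 5 (G): row=3 col=0 char='t'
After 6 (w): row=3 col=5 char='r'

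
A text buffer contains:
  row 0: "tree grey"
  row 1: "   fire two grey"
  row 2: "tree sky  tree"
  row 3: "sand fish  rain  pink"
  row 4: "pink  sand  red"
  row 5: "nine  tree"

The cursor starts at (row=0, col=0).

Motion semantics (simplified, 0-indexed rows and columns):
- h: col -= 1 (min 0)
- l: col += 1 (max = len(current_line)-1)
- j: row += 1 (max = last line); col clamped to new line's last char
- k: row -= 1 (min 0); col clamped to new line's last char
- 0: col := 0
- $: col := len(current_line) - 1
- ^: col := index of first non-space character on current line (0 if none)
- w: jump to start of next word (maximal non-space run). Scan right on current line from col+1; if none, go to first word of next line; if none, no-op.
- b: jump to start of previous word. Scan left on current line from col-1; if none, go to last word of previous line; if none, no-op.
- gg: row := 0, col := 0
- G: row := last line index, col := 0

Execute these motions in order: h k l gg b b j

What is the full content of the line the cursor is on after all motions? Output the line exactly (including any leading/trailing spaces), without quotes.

Answer:    fire two grey

Derivation:
After 1 (h): row=0 col=0 char='t'
After 2 (k): row=0 col=0 char='t'
After 3 (l): row=0 col=1 char='r'
After 4 (gg): row=0 col=0 char='t'
After 5 (b): row=0 col=0 char='t'
After 6 (b): row=0 col=0 char='t'
After 7 (j): row=1 col=0 char='_'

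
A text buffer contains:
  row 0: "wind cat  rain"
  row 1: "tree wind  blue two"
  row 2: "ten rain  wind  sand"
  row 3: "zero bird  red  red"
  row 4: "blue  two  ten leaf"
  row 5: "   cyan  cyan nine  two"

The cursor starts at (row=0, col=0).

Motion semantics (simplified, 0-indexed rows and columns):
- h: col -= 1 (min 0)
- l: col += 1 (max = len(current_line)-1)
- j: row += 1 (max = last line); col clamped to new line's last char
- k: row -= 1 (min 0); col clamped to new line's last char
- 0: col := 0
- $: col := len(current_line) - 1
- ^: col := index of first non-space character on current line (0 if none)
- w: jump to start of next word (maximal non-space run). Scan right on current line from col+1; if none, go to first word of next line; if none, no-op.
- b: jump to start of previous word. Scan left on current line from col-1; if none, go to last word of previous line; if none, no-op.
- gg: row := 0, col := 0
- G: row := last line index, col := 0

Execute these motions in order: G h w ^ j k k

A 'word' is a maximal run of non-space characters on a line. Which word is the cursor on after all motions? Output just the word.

After 1 (G): row=5 col=0 char='_'
After 2 (h): row=5 col=0 char='_'
After 3 (w): row=5 col=3 char='c'
After 4 (^): row=5 col=3 char='c'
After 5 (j): row=5 col=3 char='c'
After 6 (k): row=4 col=3 char='e'
After 7 (k): row=3 col=3 char='o'

Answer: zero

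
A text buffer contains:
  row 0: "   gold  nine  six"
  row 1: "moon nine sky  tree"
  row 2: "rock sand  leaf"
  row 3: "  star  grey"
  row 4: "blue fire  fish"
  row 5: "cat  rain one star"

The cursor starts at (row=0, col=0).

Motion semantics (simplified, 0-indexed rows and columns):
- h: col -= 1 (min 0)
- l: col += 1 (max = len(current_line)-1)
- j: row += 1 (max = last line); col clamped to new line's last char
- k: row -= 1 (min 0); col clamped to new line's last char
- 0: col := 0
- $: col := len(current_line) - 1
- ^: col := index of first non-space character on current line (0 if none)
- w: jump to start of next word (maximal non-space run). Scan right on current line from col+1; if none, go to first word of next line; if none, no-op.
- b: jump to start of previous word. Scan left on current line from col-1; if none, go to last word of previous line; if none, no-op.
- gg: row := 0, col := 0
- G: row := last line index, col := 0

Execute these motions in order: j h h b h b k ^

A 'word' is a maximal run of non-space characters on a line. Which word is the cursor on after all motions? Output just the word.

After 1 (j): row=1 col=0 char='m'
After 2 (h): row=1 col=0 char='m'
After 3 (h): row=1 col=0 char='m'
After 4 (b): row=0 col=15 char='s'
After 5 (h): row=0 col=14 char='_'
After 6 (b): row=0 col=9 char='n'
After 7 (k): row=0 col=9 char='n'
After 8 (^): row=0 col=3 char='g'

Answer: gold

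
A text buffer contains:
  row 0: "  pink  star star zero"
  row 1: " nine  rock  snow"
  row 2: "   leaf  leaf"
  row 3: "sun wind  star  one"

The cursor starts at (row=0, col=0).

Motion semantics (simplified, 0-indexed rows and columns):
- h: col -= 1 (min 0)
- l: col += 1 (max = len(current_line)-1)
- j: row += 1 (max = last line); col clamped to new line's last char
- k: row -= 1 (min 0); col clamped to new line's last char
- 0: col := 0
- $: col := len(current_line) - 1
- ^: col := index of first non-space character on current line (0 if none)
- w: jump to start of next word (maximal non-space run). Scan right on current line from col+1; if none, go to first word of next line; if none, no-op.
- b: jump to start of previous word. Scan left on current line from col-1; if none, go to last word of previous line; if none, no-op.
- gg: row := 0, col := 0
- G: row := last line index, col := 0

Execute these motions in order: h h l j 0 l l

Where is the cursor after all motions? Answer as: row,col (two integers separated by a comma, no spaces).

Answer: 1,2

Derivation:
After 1 (h): row=0 col=0 char='_'
After 2 (h): row=0 col=0 char='_'
After 3 (l): row=0 col=1 char='_'
After 4 (j): row=1 col=1 char='n'
After 5 (0): row=1 col=0 char='_'
After 6 (l): row=1 col=1 char='n'
After 7 (l): row=1 col=2 char='i'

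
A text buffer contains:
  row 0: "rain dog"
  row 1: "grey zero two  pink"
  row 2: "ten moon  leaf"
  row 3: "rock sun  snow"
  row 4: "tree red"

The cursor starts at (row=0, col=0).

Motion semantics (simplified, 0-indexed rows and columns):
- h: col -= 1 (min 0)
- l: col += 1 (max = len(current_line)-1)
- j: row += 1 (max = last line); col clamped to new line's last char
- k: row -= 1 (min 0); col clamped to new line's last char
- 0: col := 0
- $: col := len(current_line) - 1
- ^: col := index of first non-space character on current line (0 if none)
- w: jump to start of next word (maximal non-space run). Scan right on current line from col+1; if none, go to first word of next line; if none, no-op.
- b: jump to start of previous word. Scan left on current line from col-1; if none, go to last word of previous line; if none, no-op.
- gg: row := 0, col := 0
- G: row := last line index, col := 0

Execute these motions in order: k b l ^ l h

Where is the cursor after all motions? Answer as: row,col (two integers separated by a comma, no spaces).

After 1 (k): row=0 col=0 char='r'
After 2 (b): row=0 col=0 char='r'
After 3 (l): row=0 col=1 char='a'
After 4 (^): row=0 col=0 char='r'
After 5 (l): row=0 col=1 char='a'
After 6 (h): row=0 col=0 char='r'

Answer: 0,0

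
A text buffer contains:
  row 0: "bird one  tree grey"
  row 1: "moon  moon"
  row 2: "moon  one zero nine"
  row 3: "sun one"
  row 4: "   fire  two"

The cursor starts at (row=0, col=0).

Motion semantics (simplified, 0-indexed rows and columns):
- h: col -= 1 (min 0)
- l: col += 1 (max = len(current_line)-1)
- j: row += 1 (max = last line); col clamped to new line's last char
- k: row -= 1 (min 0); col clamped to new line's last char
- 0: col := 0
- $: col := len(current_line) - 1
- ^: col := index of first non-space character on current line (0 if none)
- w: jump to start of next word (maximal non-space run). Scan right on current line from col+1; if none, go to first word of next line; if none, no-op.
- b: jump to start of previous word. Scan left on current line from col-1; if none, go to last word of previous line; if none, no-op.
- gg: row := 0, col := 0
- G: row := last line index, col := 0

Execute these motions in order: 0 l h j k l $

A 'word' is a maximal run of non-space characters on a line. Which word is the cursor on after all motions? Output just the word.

Answer: grey

Derivation:
After 1 (0): row=0 col=0 char='b'
After 2 (l): row=0 col=1 char='i'
After 3 (h): row=0 col=0 char='b'
After 4 (j): row=1 col=0 char='m'
After 5 (k): row=0 col=0 char='b'
After 6 (l): row=0 col=1 char='i'
After 7 ($): row=0 col=18 char='y'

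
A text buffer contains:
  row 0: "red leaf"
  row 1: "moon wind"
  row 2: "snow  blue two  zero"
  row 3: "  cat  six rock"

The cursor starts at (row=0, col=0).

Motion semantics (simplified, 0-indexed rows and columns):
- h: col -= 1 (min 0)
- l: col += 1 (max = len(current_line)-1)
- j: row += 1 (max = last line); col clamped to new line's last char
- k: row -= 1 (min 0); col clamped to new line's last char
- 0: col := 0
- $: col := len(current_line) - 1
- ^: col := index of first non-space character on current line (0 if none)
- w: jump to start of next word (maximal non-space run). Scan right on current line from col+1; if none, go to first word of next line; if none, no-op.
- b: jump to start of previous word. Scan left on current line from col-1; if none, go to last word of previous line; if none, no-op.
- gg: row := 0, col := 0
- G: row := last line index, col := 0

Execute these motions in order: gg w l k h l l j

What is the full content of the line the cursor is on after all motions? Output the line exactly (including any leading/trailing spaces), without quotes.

Answer: moon wind

Derivation:
After 1 (gg): row=0 col=0 char='r'
After 2 (w): row=0 col=4 char='l'
After 3 (l): row=0 col=5 char='e'
After 4 (k): row=0 col=5 char='e'
After 5 (h): row=0 col=4 char='l'
After 6 (l): row=0 col=5 char='e'
After 7 (l): row=0 col=6 char='a'
After 8 (j): row=1 col=6 char='i'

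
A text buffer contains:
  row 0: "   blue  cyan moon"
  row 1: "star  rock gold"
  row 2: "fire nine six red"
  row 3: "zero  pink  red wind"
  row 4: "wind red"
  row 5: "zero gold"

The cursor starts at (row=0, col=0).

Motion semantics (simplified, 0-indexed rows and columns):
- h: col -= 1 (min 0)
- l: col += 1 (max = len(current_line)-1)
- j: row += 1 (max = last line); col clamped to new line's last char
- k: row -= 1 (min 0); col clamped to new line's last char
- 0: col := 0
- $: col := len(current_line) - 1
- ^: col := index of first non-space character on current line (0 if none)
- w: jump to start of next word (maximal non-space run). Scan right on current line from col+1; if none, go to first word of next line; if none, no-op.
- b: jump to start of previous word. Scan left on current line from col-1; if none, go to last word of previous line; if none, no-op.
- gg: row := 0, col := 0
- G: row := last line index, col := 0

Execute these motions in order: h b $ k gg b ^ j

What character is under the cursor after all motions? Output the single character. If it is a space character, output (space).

Answer: r

Derivation:
After 1 (h): row=0 col=0 char='_'
After 2 (b): row=0 col=0 char='_'
After 3 ($): row=0 col=17 char='n'
After 4 (k): row=0 col=17 char='n'
After 5 (gg): row=0 col=0 char='_'
After 6 (b): row=0 col=0 char='_'
After 7 (^): row=0 col=3 char='b'
After 8 (j): row=1 col=3 char='r'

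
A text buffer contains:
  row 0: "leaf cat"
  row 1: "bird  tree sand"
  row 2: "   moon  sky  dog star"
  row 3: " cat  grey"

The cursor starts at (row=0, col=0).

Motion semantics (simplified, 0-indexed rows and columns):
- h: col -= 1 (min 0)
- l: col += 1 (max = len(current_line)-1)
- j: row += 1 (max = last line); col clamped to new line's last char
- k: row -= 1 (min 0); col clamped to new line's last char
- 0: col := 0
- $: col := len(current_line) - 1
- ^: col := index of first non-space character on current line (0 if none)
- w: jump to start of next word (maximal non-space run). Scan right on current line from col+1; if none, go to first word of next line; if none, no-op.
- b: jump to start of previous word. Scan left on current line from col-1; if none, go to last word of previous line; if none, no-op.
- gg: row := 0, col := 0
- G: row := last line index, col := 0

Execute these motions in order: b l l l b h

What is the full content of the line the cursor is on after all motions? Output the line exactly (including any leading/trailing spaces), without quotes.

Answer: leaf cat

Derivation:
After 1 (b): row=0 col=0 char='l'
After 2 (l): row=0 col=1 char='e'
After 3 (l): row=0 col=2 char='a'
After 4 (l): row=0 col=3 char='f'
After 5 (b): row=0 col=0 char='l'
After 6 (h): row=0 col=0 char='l'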